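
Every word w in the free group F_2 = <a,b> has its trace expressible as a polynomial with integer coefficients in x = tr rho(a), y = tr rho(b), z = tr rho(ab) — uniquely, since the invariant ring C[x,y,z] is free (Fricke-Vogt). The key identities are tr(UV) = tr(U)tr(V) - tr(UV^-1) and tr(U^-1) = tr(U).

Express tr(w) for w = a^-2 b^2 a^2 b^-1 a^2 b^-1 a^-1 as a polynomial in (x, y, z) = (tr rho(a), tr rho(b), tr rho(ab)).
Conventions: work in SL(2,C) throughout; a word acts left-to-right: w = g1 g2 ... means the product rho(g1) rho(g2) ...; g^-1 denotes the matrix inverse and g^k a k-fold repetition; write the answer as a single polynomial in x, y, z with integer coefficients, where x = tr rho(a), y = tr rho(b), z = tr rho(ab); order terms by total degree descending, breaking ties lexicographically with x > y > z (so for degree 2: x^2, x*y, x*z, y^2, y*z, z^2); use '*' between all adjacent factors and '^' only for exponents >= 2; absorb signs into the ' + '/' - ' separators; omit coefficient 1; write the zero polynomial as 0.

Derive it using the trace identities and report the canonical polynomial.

apply: tr(b a^2) = tr(a) tr(b a) - tr(b) = x*z - y
apply: tr(b^2 a) = tr(b) tr(a b) - tr(a) = y*z - x
tr(b^2) = tr(b) tr(b) - tr(1) = y^2 - 2
apply: tr(a b^2 a) = tr(a) tr(b^2 a) - tr(b^2) = x*y*z - x^2 - y^2 + 2
tr(b a^3 b) = tr(a) tr(a b^2 a) - tr(a b^2) = x^2*y*z - x^3 - x*y^2 - y*z + 3*x
tr(b a^3) = tr(a) tr(b a^2) - tr(b a) = x^2*z - x*y - z
tr(a b^3 a^2) = tr(b) tr(b a^3 b) - tr(b a^3) = x^2*y^2*z - x^3*y - x*y^3 - x^2*z - y^2*z + 4*x*y + z
tr(a b^3 a) = tr(b) tr(b a^2 b) - tr(b a^2) = x*y^2*z - x^2*y - y^3 - x*z + 3*y
tr(b^2 a^4 b) = tr(a) tr(a b^3 a^2) - tr(a b^3 a) = x^3*y^2*z - x^4*y - x^2*y^3 - x^3*z - 2*x*y^2*z + 5*x^2*y + y^3 + 2*x*z - 3*y
tr(b a b a) = tr(b a) tr(b a) - tr(1) = z^2 - 2
apply: tr(a b a b a) = tr(a) tr(b a b a) - tr(b a b) = x*z^2 - y*z - x
tr(b a b a^3) = tr(a) tr(a b a b a) - tr(a b a b) = x^2*z^2 - x*y*z - x^2 - z^2 + 2
tr(a^4 b a b) = tr(a) tr(b a b a^3) - tr(b a b a^2) = x^3*z^2 - x^2*y*z - x^3 - 2*x*z^2 + y*z + 3*x
tr(a^2 b a^2) = tr(a) tr(a^2 b a) - tr(a^2 b) = x^3*z - x^2*y - 2*x*z + y
use: tr(a^4 b a) = tr(a) tr(a^2 b a^2) - tr(a^2 b a) = x^4*z - x^3*y - 3*x^2*z + 2*x*y + z
tr(b^2 a^4 b a) = tr(b) tr(a^4 b a b) - tr(a^4 b a) = x^3*y*z^2 - x^4*z - x^2*y^2*z - 2*x*y*z^2 + 3*x^2*z + y^2*z + x*y - z
apply: tr(b^2 a^4 b a^-1) = tr(b^2 a^4 b) tr(a) - tr(b^2 a^4 b a) = x^4*y^2*z - x^5*y - x^3*y^3 - x^3*y*z^2 - x^2*y^2*z + 5*x^3*y + x*y^3 + 2*x*y*z^2 - x^2*z - y^2*z - 4*x*y + z
apply: tr(a^2 b a^-2 b^2 a^2) = tr(b^2 a^4 b a^-1) tr(a) - tr(b^2 a^4 b) = x^5*y^2*z - x^6*y - x^4*y^3 - x^4*y*z^2 - 2*x^3*y^2*z + 6*x^4*y + 2*x^2*y^3 + 2*x^2*y*z^2 + x*y^2*z - 9*x^2*y - y^3 - x*z + 3*y
tr(b^2 a b a) = tr(b) tr(a b a b) - tr(a b a) = y*z^2 - x*z - y
tr(b^2 a b) = tr(b) tr(b a b) - tr(b a) = y^2*z - x*y - z
use: tr(b a b a^2 b) = tr(a) tr(b^2 a b a) - tr(b^2 a b) = x*y*z^2 - x^2*z - y^2*z + z
tr(b a^2 b^3 a) = tr(b) tr(b a b a^2 b) - tr(b a b a^2) = x*y^2*z^2 - x^2*y*z - y^3*z - x*z^2 + 2*y*z + x
tr(b a^2 b^3) = tr(b) tr(b a^2 b^2) - tr(b a^2 b) = x*y^3*z - x^2*y^2 - y^4 - 2*x*y*z + x^2 + 4*y^2 - 2
use: tr(b^2 a^2 b a^2 b) = tr(a) tr(b a^2 b^3 a) - tr(b a^2 b^3) = x^2*y^2*z^2 - x^3*y*z - 2*x*y^3*z + x^2*y^2 - x^2*z^2 + y^4 + 4*x*y*z - 4*y^2 + 2
use: tr(a b a b a b) = tr(b a b a) tr(b a) - tr(a b) = z^3 - 3*z
tr(b a b a b^2 a) = tr(b) tr(a b a b a b) - tr(a b a b a) = y*z^3 - x*z^2 - 2*y*z + x
use: tr(b a b a b^2) = tr(b) tr(a b a b^2) - tr(a b a b) = y^2*z^2 - x*y*z - y^2 - z^2 + 2
apply: tr(b a b^2 a^2 b a) = tr(a) tr(b a b a b^2 a) - tr(b a b a b^2) = x*y*z^3 - x^2*z^2 - y^2*z^2 - x*y*z + x^2 + y^2 + z^2 - 2
apply: tr(b a b^2 a^2 b) = tr(b) tr(a^2 b^2 a b) - tr(a^2 b^2 a) = x*y^2*z^2 - 2*x^2*y*z - y^3*z + x^3 + x*y^2 + 2*y*z - 3*x
use: tr(b^2 a^2 b a^2 b a) = tr(a) tr(b a b^2 a^2 b a) - tr(b a b^2 a^2 b) = x^2*y*z^3 - x^3*z^2 - 2*x*y^2*z^2 + x^2*y*z + y^3*z + x*z^2 - 2*y*z + x
apply: tr(b^2 a^2 b a^2 b a^-1) = tr(b^2 a^2 b a^2 b) tr(a) - tr(b^2 a^2 b a^2 b a) = x^3*y^2*z^2 - x^4*y*z - 2*x^2*y^3*z - x^2*y*z^3 + x^3*y^2 + x*y^4 + 2*x*y^2*z^2 + 3*x^2*y*z - y^3*z - 4*x*y^2 - x*z^2 + 2*y*z + x
tr(a^2 b a^-2 b^2 a^2 b) = tr(b^2 a^2 b a^2 b a^-1) tr(a) - tr(b^2 a^2 b a^2 b) = x^4*y^2*z^2 - x^5*y*z - 2*x^3*y^3*z - x^3*y*z^3 + x^4*y^2 + x^2*y^4 + x^2*y^2*z^2 + 4*x^3*y*z + x*y^3*z - 5*x^2*y^2 - y^4 - 2*x*y*z + x^2 + 4*y^2 - 2
apply: tr(a^-2 b^2 a^2 b^-1 a^2 b) = tr(a^2 b a^-2 b^2 a^2) tr(b) - tr(a^2 b a^-2 b^2 a^2 b) = x^5*y^3*z - x^6*y^2 - x^4*y^4 - 2*x^4*y^2*z^2 + x^5*y*z + x^3*y*z^3 + 5*x^4*y^2 + x^2*y^4 + x^2*y^2*z^2 - 4*x^3*y*z - 4*x^2*y^2 + x*y*z - x^2 - y^2 + 2
tr(b^2 a^2 b^-1 a^2 b^-1 a^-2) = tr(a^-2 b^2 a^2 b^-1 a^2) tr(b) - tr(a^-2 b^2 a^2 b^-1 a^2 b) = -x^5*y^3*z + x^6*y^2 + x^4*y^4 + 2*x^4*y^2*z^2 - x^5*y*z - x^3*y*z^3 - 5*x^4*y^2 - x^2*y^4 - x^2*y^2*z^2 + 4*x^3*y*z + 4*x^2*y^2 + x^2 - 2
use: tr(a b^2 a^2 b) = tr(a) tr(b a b^2 a) - tr(b a b^2) = x*y*z^2 - x^2*z - y^2*z + z
tr(b^2 a^2 b^-1 a) = tr(a b^2 a^2) tr(b) - tr(a b^2 a^2 b) = x^2*y^2*z - x^3*y - x*y^3 - x*y*z^2 + x^2*z + 3*x*y - z
tr(a^-1 b^2 a^2 b^-1 a^2 b) = tr(a^2 b a^-1 b^2 a^2) tr(b) - tr(a^2 b a^-1 b^2 a^2 b) = x^4*y^3*z - x^5*y^2 - x^3*y^4 - 2*x^3*y^2*z^2 + x^4*y*z + x^2*y^3*z + x^2*y*z^3 + 4*x^3*y^2 - 4*x^2*y*z + x*z^2 - y*z - x
use: tr(b^2 a^2 b^-1 a^2 b^-1 a^-1) = tr(a^-1 b^2 a^2 b^-1 a^2) tr(b) - tr(a^-1 b^2 a^2 b^-1 a^2 b) = -x^4*y^3*z + x^5*y^2 + x^3*y^4 + 2*x^3*y^2*z^2 - x^4*y*z - x^2*y*z^3 - 5*x^3*y^2 - x*y^4 - x*y^2*z^2 + 5*x^2*y*z + 3*x*y^2 - x*z^2 + x
apply: tr(a^-2 b^2 a^2 b^-1 a^2 b^-1 a^-1) = tr(b^2 a^2 b^-1 a^2 b^-1 a^-2) tr(a) - tr(b^2 a^2 b^-1 a^2 b^-1 a^-1) = -x^6*y^3*z + x^7*y^2 + x^5*y^4 + 2*x^5*y^2*z^2 - x^6*y*z + x^4*y^3*z - x^4*y*z^3 - 6*x^5*y^2 - 2*x^3*y^4 - 3*x^3*y^2*z^2 + 5*x^4*y*z + x^2*y*z^3 + 9*x^3*y^2 + x*y^4 + x*y^2*z^2 - 5*x^2*y*z + x^3 - 3*x*y^2 + x*z^2 - 3*x

-x^6*y^3*z + x^7*y^2 + x^5*y^4 + 2*x^5*y^2*z^2 - x^6*y*z + x^4*y^3*z - x^4*y*z^3 - 6*x^5*y^2 - 2*x^3*y^4 - 3*x^3*y^2*z^2 + 5*x^4*y*z + x^2*y*z^3 + 9*x^3*y^2 + x*y^4 + x*y^2*z^2 - 5*x^2*y*z + x^3 - 3*x*y^2 + x*z^2 - 3*x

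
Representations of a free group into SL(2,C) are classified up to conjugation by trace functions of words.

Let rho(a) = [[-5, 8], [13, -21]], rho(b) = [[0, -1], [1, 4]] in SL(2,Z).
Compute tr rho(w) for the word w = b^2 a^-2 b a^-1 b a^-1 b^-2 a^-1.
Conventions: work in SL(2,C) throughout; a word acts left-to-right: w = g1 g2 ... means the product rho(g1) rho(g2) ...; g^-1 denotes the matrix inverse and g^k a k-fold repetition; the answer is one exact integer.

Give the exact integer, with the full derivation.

-63592650

rho(b) = [[0, -1], [1, 4]]
... * rho(b) = [[0, -1], [1, 4]]  ->  [[-1, -4], [4, 15]]
... * rho(a^-1) = [[-21, -8], [-13, -5]]  ->  [[73, 28], [-279, -107]]
... * rho(a^-1) = [[-21, -8], [-13, -5]]  ->  [[-1897, -724], [7250, 2767]]
... * rho(b) = [[0, -1], [1, 4]]  ->  [[-724, -999], [2767, 3818]]
... * rho(a^-1) = [[-21, -8], [-13, -5]]  ->  [[28191, 10787], [-107741, -41226]]
... * rho(b) = [[0, -1], [1, 4]]  ->  [[10787, 14957], [-41226, -57163]]
... * rho(a^-1) = [[-21, -8], [-13, -5]]  ->  [[-420968, -161081], [1608865, 615623]]
... * rho(b^-1) = [[4, 1], [-1, 0]]  ->  [[-1522791, -420968], [5819837, 1608865]]
... * rho(b^-1) = [[4, 1], [-1, 0]]  ->  [[-5670196, -1522791], [21670483, 5819837]]
... * rho(a^-1) = [[-21, -8], [-13, -5]]  ->  [[138870399, 52975523], [-530738024, -202463049]]
tr = 138870399 + -202463049 = -63592650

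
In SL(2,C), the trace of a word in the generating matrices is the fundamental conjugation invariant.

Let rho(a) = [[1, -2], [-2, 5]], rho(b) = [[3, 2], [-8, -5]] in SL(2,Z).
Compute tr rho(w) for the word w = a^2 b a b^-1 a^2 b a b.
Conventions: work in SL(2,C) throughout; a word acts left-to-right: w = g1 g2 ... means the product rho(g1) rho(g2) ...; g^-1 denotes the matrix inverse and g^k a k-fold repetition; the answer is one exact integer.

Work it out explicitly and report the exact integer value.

58546

rho(a) = [[1, -2], [-2, 5]]
... * rho(a) = [[1, -2], [-2, 5]]  ->  [[5, -12], [-12, 29]]
... * rho(b) = [[3, 2], [-8, -5]]  ->  [[111, 70], [-268, -169]]
... * rho(a) = [[1, -2], [-2, 5]]  ->  [[-29, 128], [70, -309]]
... * rho(b^-1) = [[-5, -2], [8, 3]]  ->  [[1169, 442], [-2822, -1067]]
... * rho(a) = [[1, -2], [-2, 5]]  ->  [[285, -128], [-688, 309]]
... * rho(a) = [[1, -2], [-2, 5]]  ->  [[541, -1210], [-1306, 2921]]
... * rho(b) = [[3, 2], [-8, -5]]  ->  [[11303, 7132], [-27286, -17217]]
... * rho(a) = [[1, -2], [-2, 5]]  ->  [[-2961, 13054], [7148, -31513]]
... * rho(b) = [[3, 2], [-8, -5]]  ->  [[-113315, -71192], [273548, 171861]]
tr = -113315 + 171861 = 58546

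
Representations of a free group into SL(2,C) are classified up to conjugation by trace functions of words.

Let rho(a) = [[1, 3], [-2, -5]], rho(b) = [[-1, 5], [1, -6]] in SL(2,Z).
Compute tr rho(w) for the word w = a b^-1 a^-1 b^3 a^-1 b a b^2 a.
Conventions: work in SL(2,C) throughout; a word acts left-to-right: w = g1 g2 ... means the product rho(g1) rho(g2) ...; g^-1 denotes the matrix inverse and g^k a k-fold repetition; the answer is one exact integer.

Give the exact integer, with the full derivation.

rho(a) = [[1, 3], [-2, -5]]
... * rho(b^-1) = [[-6, -5], [-1, -1]]  ->  [[-9, -8], [17, 15]]
... * rho(a^-1) = [[-5, -3], [2, 1]]  ->  [[29, 19], [-55, -36]]
... * rho(b) = [[-1, 5], [1, -6]]  ->  [[-10, 31], [19, -59]]
... * rho(b) = [[-1, 5], [1, -6]]  ->  [[41, -236], [-78, 449]]
... * rho(b) = [[-1, 5], [1, -6]]  ->  [[-277, 1621], [527, -3084]]
... * rho(a^-1) = [[-5, -3], [2, 1]]  ->  [[4627, 2452], [-8803, -4665]]
... * rho(b) = [[-1, 5], [1, -6]]  ->  [[-2175, 8423], [4138, -16025]]
... * rho(a) = [[1, 3], [-2, -5]]  ->  [[-19021, -48640], [36188, 92539]]
... * rho(b) = [[-1, 5], [1, -6]]  ->  [[-29619, 196735], [56351, -374294]]
... * rho(b) = [[-1, 5], [1, -6]]  ->  [[226354, -1328505], [-430645, 2527519]]
... * rho(a) = [[1, 3], [-2, -5]]  ->  [[2883364, 7321587], [-5485683, -13929530]]
tr = 2883364 + -13929530 = -11046166

-11046166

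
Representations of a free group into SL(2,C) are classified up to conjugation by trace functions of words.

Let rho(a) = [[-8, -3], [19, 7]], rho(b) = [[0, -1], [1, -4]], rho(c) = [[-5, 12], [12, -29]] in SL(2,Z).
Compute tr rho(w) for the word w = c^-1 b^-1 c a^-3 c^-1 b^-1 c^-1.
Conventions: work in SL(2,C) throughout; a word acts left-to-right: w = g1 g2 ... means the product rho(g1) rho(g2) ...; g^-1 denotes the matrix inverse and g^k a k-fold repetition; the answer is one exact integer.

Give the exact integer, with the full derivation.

rho(c^-1) = [[-29, -12], [-12, -5]]
... * rho(b^-1) = [[-4, 1], [-1, 0]]  ->  [[128, -29], [53, -12]]
... * rho(c) = [[-5, 12], [12, -29]]  ->  [[-988, 2377], [-409, 984]]
... * rho(a^-1) = [[7, 3], [-19, -8]]  ->  [[-52079, -21980], [-21559, -9099]]
... * rho(a^-1) = [[7, 3], [-19, -8]]  ->  [[53067, 19603], [21968, 8115]]
... * rho(a^-1) = [[7, 3], [-19, -8]]  ->  [[-988, 2377], [-409, 984]]
... * rho(c^-1) = [[-29, -12], [-12, -5]]  ->  [[128, -29], [53, -12]]
... * rho(b^-1) = [[-4, 1], [-1, 0]]  ->  [[-483, 128], [-200, 53]]
... * rho(c^-1) = [[-29, -12], [-12, -5]]  ->  [[12471, 5156], [5164, 2135]]
tr = 12471 + 2135 = 14606

14606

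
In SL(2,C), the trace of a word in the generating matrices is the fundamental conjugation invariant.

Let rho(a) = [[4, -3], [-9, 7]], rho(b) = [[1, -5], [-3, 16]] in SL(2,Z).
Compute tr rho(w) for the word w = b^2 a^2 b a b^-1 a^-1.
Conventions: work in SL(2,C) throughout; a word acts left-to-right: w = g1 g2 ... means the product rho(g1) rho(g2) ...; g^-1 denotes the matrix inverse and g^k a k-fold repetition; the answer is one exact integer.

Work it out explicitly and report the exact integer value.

rho(b) = [[1, -5], [-3, 16]]
... * rho(b) = [[1, -5], [-3, 16]]  ->  [[16, -85], [-51, 271]]
... * rho(a) = [[4, -3], [-9, 7]]  ->  [[829, -643], [-2643, 2050]]
... * rho(a) = [[4, -3], [-9, 7]]  ->  [[9103, -6988], [-29022, 22279]]
... * rho(b) = [[1, -5], [-3, 16]]  ->  [[30067, -157323], [-95859, 501574]]
... * rho(a) = [[4, -3], [-9, 7]]  ->  [[1536175, -1191462], [-4897602, 3798595]]
... * rho(b^-1) = [[16, 5], [3, 1]]  ->  [[21004414, 6489413], [-66965847, -20689415]]
... * rho(a^-1) = [[7, 3], [9, 4]]  ->  [[205435615, 88970894], [-654965664, -283655201]]
tr = 205435615 + -283655201 = -78219586

-78219586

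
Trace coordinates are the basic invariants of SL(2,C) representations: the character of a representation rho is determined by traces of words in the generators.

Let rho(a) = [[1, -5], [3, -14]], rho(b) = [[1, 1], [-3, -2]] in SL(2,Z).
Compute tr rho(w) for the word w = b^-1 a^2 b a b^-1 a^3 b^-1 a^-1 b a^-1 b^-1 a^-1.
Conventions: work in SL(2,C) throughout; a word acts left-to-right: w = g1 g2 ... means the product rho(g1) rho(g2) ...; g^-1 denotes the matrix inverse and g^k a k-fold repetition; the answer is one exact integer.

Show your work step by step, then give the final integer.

9854187292727

rho(b^-1) = [[-2, -1], [3, 1]]
... * rho(a) = [[1, -5], [3, -14]]  ->  [[-5, 24], [6, -29]]
... * rho(a) = [[1, -5], [3, -14]]  ->  [[67, -311], [-81, 376]]
... * rho(b) = [[1, 1], [-3, -2]]  ->  [[1000, 689], [-1209, -833]]
... * rho(a) = [[1, -5], [3, -14]]  ->  [[3067, -14646], [-3708, 17707]]
... * rho(b^-1) = [[-2, -1], [3, 1]]  ->  [[-50072, -17713], [60537, 21415]]
... * rho(a) = [[1, -5], [3, -14]]  ->  [[-103211, 498342], [124782, -602495]]
... * rho(a) = [[1, -5], [3, -14]]  ->  [[1391815, -6460733], [-1682703, 7811020]]
... * rho(a) = [[1, -5], [3, -14]]  ->  [[-17990384, 83491187], [21750357, -100940765]]
... * rho(b^-1) = [[-2, -1], [3, 1]]  ->  [[286454329, 101481571], [-346323009, -122691122]]
... * rho(a^-1) = [[-14, 5], [-3, 1]]  ->  [[-4314805319, 1533753216], [5216595492, -1854306167]]
... * rho(b) = [[1, 1], [-3, -2]]  ->  [[-8916064967, -7382311751], [10779513993, 8925207826]]
... * rho(a^-1) = [[-14, 5], [-3, 1]]  ->  [[146971844791, -51962636586], [-177688819380, 62822777791]]
... * rho(b^-1) = [[-2, -1], [3, 1]]  ->  [[-449831599340, -198934481377], [543845972133, 240511597171]]
... * rho(a^-1) = [[-14, 5], [-3, 1]]  ->  [[6894445834891, -2448092478077], [-8335378401375, 2959741457836]]
tr = 6894445834891 + 2959741457836 = 9854187292727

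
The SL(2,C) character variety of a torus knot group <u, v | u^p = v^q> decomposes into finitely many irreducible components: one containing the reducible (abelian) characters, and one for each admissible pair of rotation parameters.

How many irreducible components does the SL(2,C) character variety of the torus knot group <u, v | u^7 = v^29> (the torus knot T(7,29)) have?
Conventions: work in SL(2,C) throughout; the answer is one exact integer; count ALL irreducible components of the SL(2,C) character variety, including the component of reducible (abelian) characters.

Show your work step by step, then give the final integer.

85

Gamma = < u, v | u^7 = v^29 > (torus knot T(7,29)); the central element u^7 = v^29 acts as +I or -I in any irreducible SL(2,C) representation.
On an irreducible component, tr(u) is locked at 2*cos(pi*alpha/7) for some alpha in 1..6, and tr(v) at 2*cos(pi*beta/29) for some beta in 1..28.
u^7 = (-1)^alpha I and v^29 = (-1)^beta I must agree, so alpha and beta have equal parity.
Enumerate parity-matched pairs: 3*14 odd-odd plus 3*14 even-even gives 84.
components with irreducible characters: 84; plus the single component of reducible (abelian) characters: total 85.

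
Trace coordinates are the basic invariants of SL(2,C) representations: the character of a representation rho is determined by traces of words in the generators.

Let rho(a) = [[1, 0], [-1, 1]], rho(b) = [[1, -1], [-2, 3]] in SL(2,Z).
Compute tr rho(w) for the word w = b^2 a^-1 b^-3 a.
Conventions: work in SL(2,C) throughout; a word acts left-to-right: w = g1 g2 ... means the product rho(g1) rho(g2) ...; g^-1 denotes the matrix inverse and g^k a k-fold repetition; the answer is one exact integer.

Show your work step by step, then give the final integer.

64

rho(b) = [[1, -1], [-2, 3]]
... * rho(b) = [[1, -1], [-2, 3]]  ->  [[3, -4], [-8, 11]]
... * rho(a^-1) = [[1, 0], [1, 1]]  ->  [[-1, -4], [3, 11]]
... * rho(b^-1) = [[3, 1], [2, 1]]  ->  [[-11, -5], [31, 14]]
... * rho(b^-1) = [[3, 1], [2, 1]]  ->  [[-43, -16], [121, 45]]
... * rho(b^-1) = [[3, 1], [2, 1]]  ->  [[-161, -59], [453, 166]]
... * rho(a) = [[1, 0], [-1, 1]]  ->  [[-102, -59], [287, 166]]
tr = -102 + 166 = 64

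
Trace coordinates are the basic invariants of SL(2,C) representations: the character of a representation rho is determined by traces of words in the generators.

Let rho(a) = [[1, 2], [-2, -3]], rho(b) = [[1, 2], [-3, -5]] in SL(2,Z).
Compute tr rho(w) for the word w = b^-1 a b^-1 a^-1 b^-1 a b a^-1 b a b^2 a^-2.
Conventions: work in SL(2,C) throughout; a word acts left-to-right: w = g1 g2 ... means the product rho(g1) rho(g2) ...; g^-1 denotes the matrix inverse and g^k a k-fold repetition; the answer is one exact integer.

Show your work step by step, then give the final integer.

2810

rho(b^-1) = [[-5, -2], [3, 1]]
... * rho(a) = [[1, 2], [-2, -3]]  ->  [[-1, -4], [1, 3]]
... * rho(b^-1) = [[-5, -2], [3, 1]]  ->  [[-7, -2], [4, 1]]
... * rho(a^-1) = [[-3, -2], [2, 1]]  ->  [[17, 12], [-10, -7]]
... * rho(b^-1) = [[-5, -2], [3, 1]]  ->  [[-49, -22], [29, 13]]
... * rho(a) = [[1, 2], [-2, -3]]  ->  [[-5, -32], [3, 19]]
... * rho(b) = [[1, 2], [-3, -5]]  ->  [[91, 150], [-54, -89]]
... * rho(a^-1) = [[-3, -2], [2, 1]]  ->  [[27, -32], [-16, 19]]
... * rho(b) = [[1, 2], [-3, -5]]  ->  [[123, 214], [-73, -127]]
... * rho(a) = [[1, 2], [-2, -3]]  ->  [[-305, -396], [181, 235]]
... * rho(b) = [[1, 2], [-3, -5]]  ->  [[883, 1370], [-524, -813]]
... * rho(b) = [[1, 2], [-3, -5]]  ->  [[-3227, -5084], [1915, 3017]]
... * rho(a^-1) = [[-3, -2], [2, 1]]  ->  [[-487, 1370], [289, -813]]
... * rho(a^-1) = [[-3, -2], [2, 1]]  ->  [[4201, 2344], [-2493, -1391]]
tr = 4201 + -1391 = 2810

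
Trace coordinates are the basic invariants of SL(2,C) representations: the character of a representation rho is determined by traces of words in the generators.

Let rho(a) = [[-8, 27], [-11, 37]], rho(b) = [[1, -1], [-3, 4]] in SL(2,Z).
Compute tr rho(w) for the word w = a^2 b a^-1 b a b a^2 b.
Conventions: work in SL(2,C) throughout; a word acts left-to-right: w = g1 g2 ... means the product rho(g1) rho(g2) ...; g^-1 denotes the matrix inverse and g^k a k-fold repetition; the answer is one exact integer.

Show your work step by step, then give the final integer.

18083458214

rho(a) = [[-8, 27], [-11, 37]]
... * rho(a) = [[-8, 27], [-11, 37]]  ->  [[-233, 783], [-319, 1072]]
... * rho(b) = [[1, -1], [-3, 4]]  ->  [[-2582, 3365], [-3535, 4607]]
... * rho(a^-1) = [[37, -27], [11, -8]]  ->  [[-58519, 42794], [-80118, 58589]]
... * rho(b) = [[1, -1], [-3, 4]]  ->  [[-186901, 229695], [-255885, 314474]]
... * rho(a) = [[-8, 27], [-11, 37]]  ->  [[-1031437, 3452388], [-1412134, 4726643]]
... * rho(b) = [[1, -1], [-3, 4]]  ->  [[-11388601, 14840989], [-15592063, 20318706]]
... * rho(a) = [[-8, 27], [-11, 37]]  ->  [[-72142071, 241624366], [-98769262, 330806421]]
... * rho(a) = [[-8, 27], [-11, 37]]  ->  [[-2080731458, 6992265625], [-2848716535, 9573067503]]
... * rho(b) = [[1, -1], [-3, 4]]  ->  [[-23057528333, 30049793958], [-31567919044, 41140986547]]
tr = -23057528333 + 41140986547 = 18083458214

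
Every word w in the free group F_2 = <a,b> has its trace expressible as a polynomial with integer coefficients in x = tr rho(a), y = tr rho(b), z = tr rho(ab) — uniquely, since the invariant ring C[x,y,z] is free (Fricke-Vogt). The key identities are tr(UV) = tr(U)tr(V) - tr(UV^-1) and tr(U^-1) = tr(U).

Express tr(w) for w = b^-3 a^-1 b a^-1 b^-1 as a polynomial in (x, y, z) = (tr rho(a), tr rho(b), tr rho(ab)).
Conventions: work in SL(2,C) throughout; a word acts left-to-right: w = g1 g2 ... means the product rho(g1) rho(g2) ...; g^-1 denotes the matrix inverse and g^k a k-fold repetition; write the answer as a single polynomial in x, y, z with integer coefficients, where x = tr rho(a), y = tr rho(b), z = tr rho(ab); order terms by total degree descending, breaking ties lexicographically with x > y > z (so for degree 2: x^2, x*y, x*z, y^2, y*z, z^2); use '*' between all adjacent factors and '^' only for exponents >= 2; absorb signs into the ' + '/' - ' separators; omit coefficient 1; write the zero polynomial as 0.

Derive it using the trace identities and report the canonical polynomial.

x*y^4*z - x^2*y^3 - y^5 - y^3*z^2 - x*y^2*z + x^2*y + 5*y^3 + 2*y*z^2 - x*z - 5*y

reduce: tr(b^-1) = tr(b) = y
tr(b^-2) = tr(b^-1) tr(b) - tr(1)  (eliminate b^-1) = y^2 - 2
reduce: tr(a b^-1) = tr(a) tr(b) - tr(a b)  (eliminate b^-1) = x*y - z
tr(b^-2 a) = tr(a b^-1) tr(b) - tr(a)  (eliminate b^-1) = x*y^2 - y*z - x
reduce: tr(b^-2 a^-1) = tr(b^-2) tr(a) - tr(b^-2 a)  (eliminate a^-1) = y*z - x
tr(b a b a) = tr(b a) tr(b a) - tr(1)  (split on b) = z^2 - 2
tr(a^-1 b a b) = tr(b a b) tr(a) - tr(b a b a)  (eliminate a^-1) = x*y*z - x^2 - z^2 + 2
reduce: tr(a^-1 b a b^-1) = tr(a^-1 b a) tr(b) - tr(a^-1 b a b)  (eliminate b^-1) = -x*y*z + x^2 + y^2 + z^2 - 2
tr(b^-1 a^-1 b a b^-1) = tr(a^-1 b a b^-1) tr(b) - tr(a^-1 b a)  (eliminate b^-1) = -x*y^2*z + x^2*y + y^3 + y*z^2 - 3*y
tr(b^-3 a^-1 b a) = tr(b^-1 a^-1 b a b^-1) tr(b) - tr(b^-1 a^-1 b a)  (eliminate b^-1) = -x*y^3*z + x^2*y^2 + y^4 + y^2*z^2 + x*y*z - x^2 - 4*y^2 - z^2 + 2
reduce: tr(a^-1 b a^-1 b^-3) = tr(b^-3 a^-1 b) tr(a) - tr(b^-3 a^-1 b a)  (eliminate a^-1) = x*y^3*z - x^2*y^2 - y^4 - y^2*z^2 + 4*y^2 + z^2 - 2
reduce: tr(a^-1 b a^-1 b^-2) = tr(b^-2 a^-1 b) tr(a) - tr(b^-2 a^-1 b a)  (eliminate a^-1) = x*y^2*z - x^2*y - y^3 - y*z^2 + x*z + 3*y
tr(b^-3 a^-1 b a^-1 b^-1) = tr(a^-1 b a^-1 b^-3) tr(b) - tr(a^-1 b a^-1 b^-2)  (eliminate b^-1) = x*y^4*z - x^2*y^3 - y^5 - y^3*z^2 - x*y^2*z + x^2*y + 5*y^3 + 2*y*z^2 - x*z - 5*y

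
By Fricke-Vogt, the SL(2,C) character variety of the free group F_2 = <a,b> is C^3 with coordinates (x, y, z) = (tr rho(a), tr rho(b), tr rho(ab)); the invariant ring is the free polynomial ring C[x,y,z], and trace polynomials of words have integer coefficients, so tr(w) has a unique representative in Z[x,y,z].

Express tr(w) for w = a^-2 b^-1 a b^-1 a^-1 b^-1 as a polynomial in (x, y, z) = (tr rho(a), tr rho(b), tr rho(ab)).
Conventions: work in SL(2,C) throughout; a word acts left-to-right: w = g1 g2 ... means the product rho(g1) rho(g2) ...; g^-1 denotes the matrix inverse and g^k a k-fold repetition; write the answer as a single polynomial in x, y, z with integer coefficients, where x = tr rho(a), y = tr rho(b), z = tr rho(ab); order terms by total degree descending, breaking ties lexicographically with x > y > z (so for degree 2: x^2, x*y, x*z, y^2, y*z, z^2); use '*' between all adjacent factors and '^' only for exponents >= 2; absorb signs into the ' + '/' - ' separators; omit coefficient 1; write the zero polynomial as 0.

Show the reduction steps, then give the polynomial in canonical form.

trace(b^-1) = trace(b) = y
trace(b^-1 a) = trace(a) trace(b) - trace(a b) = x*y - z
trace(b^-1 a^-1) = trace(b^-1) trace(a) - trace(b^-1 a) = z
trace(b^-2 a^-1) = trace(b^-1 a^-1) trace(b) - trace(b^-1 a^-1 b) = y*z - x
trace(b^-2) = trace(b^-1) trace(b) - trace(1) = y^2 - 2
trace(b^-1 a^-2 b^-1) = trace(b^-2 a^-1) trace(a) - trace(b^-2) = x*y*z - x^2 - y^2 + 2
trace(b a^-2) = trace(a^-1 b) trace(a) - trace(a^-1 b a) = x^2*y - x*z - y
trace(b a b a) = trace(a b) trace(a b) - trace(1)   [split at repeated a] = z^2 - 2
trace(a^-1 b a b) = trace(b a b) trace(a) - trace(b a b a) = x*y*z - x^2 - z^2 + 2
trace(a^-1 b a b a^-1) = trace(a^-1 b a b) trace(a) - trace(a^-1 b a b a) = x^2*y*z - x^3 - x*z^2 - y*z + 3*x
trace(a b a^-3 b) = trace(a^-1 b a b a^-1) trace(a) - trace(a^-1 b a b) = x^3*y*z - x^4 - x^2*z^2 - 2*x*y*z + 4*x^2 + z^2 - 2
trace(a^-2 b^-1 a b a^-1) = trace(a b a^-3) trace(b) - trace(a b a^-3 b) = -x^3*y*z + x^4 + x^2*y^2 + x^2*z^2 + x*y*z - 4*x^2 - y^2 - z^2 + 2
trace(b a^-1 b) = trace(b^2) trace(a) - trace(b^2 a) = x*y^2 - y*z - x
trace(b a^-1 b a^-1) = trace(b a^-1 b) trace(a) - trace(b a^-1 b a) = x^2*y^2 - 2*x*y*z + z^2 - 2
trace(b a b^2) = trace(b) trace(a b^2) - trace(a b) = y^2*z - x*y - z
trace(a b a) = trace(a) trace(b a) - trace(b) = x*z - y
trace(b a b^2 a) = trace(b) trace(a b a b) - trace(a b a) = y*z^2 - x*z - y
trace(b a^-1 b a b) = trace(b a b^2) trace(a) - trace(b a b^2 a) = x*y^2*z - x^2*y - y*z^2 + y
trace(b a b a b a) = trace(b a b a) trace(b a) - trace(a b)   [split at repeated b] = z^3 - 3*z
trace(b a^-1 b a b a) = trace(b a b a b) trace(a) - trace(b a b a b a) = x*y*z^2 - x^2*z - z^3 - x*y + 3*z
trace(a^-1 b a b a^-1 b) = trace(b a^-1 b a b) trace(a) - trace(b a^-1 b a b a) = x^2*y^2*z - x^3*y - 2*x*y*z^2 + x^2*z + z^3 + 2*x*y - 3*z
trace(b a b a^-1 b) = trace(b^2 a b) trace(a) - trace(b^2 a b a) = x*y^2*z - x^2*y - y*z^2 + y
trace(a b a^-1 b a^-2 b) = trace(a^-1 b a b a^-1 b) trace(a) - trace(a^-1 b a b a^-1 b a) = x^3*y^2*z - x^4*y - 2*x^2*y*z^2 + x^3*z - x*y^2*z + x*z^3 + 3*x^2*y + y*z^2 - 3*x*z - y
trace(a^-2 b^-1 a b a^-1 b) = trace(a b a^-1 b a^-2) trace(b) - trace(a b a^-1 b a^-2 b) = -x^3*y^2*z + x^4*y + x^2*y^3 + 2*x^2*y*z^2 - x^3*z - x*y^2*z - x*z^3 - 3*x^2*y + 3*x*z - y
trace(a^-1 b^-1 a^-2 b^-1 a b) = trace(a^-2 b^-1 a b a^-1) trace(b) - trace(a^-2 b^-1 a b a^-1 b) = -x^2*y*z^2 + x^3*z + 2*x*y^2*z + x*z^3 - x^2*y - y^3 - y*z^2 - 3*x*z + 3*y
trace(a^-2 b^-1 a b^-1 a^-1 b^-1) = trace(a^-1 b^-1 a^-2 b^-1 a) trace(b) - trace(a^-1 b^-1 a^-2 b^-1 a b) = x^2*y*z^2 - x^3*z - x*y^2*z - x*z^3 + y*z^2 + 3*x*z - y

x^2*y*z^2 - x^3*z - x*y^2*z - x*z^3 + y*z^2 + 3*x*z - y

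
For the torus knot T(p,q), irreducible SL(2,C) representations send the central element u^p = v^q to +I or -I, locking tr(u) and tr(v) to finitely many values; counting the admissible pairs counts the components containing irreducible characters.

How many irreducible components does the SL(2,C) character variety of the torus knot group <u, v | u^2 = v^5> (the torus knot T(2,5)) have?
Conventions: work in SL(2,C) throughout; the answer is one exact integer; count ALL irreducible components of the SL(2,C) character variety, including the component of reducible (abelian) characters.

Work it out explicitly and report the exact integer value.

3

For T(2,5): irreducibility forces the central element u^2 = v^5 to one of +I, -I.
On an irreducible component, tr(u) is locked at 2*cos(pi*alpha/2) for some alpha in 1..1, and tr(v) at 2*cos(pi*beta/5) for some beta in 1..4.
The two central values (-1)^alpha I and (-1)^beta I must be the same matrix, so alpha and beta share a parity.
Counting: 1 odd alphas x 2 odd betas + 0 even alphas x 2 even betas = 2 + 0 = 2.
components with irreducible characters: 2; plus the single component of reducible (abelian) characters: total 3.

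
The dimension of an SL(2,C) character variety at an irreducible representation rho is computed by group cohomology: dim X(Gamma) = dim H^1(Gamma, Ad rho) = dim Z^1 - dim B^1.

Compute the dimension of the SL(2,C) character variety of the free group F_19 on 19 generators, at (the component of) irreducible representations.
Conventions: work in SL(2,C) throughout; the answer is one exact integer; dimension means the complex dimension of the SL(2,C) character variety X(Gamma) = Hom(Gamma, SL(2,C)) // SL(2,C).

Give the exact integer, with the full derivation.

54

Here Gamma is free of rank 19 — no relator constrains a cocycle.
Z^1(Gamma, Ad rho) = (sl_2)^19: a cocycle is a free choice of one sl_2 vector per generator, so dim Z^1 = 3*19 = 57.
Irreducibility makes the coboundary map sl_2 -> Z^1 injective (trivial centralizer), so dim B^1 = 3.
Therefore dim X = 57 - 3 = 54.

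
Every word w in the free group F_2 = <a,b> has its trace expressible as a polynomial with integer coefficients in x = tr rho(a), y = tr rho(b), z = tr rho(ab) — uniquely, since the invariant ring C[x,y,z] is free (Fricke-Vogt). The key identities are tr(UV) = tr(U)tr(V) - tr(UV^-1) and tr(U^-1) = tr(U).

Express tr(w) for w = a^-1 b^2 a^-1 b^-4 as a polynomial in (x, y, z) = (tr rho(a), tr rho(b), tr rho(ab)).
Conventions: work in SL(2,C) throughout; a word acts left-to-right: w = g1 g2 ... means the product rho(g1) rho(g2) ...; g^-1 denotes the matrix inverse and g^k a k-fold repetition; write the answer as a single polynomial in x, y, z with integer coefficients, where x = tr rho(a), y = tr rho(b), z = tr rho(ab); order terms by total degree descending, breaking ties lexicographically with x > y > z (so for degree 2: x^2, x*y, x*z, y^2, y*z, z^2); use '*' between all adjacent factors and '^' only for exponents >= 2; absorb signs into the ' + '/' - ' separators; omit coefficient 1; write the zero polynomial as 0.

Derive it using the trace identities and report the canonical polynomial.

reduce: trace(a^-1) = trace(a) = x
trace(b^2 a) = trace(b)*trace(a b) - trace(a)   [square of b] = y*z - x
trace(b^2) = trace(b)*trace(b) - trace(1)   [square of b] = y^2 - 2
trace(a b^2 a) = trace(a)*trace(b^2 a) - trace(b^2)   [square of a] = x*y*z - x^2 - y^2 + 2
reduce: trace(a b a b) = trace(a b)*trace(a b) - trace(1)   [split at a repeated a] = z^2 - 2
trace(a b a) = trace(a)*trace(b a) - trace(b)   [square of a] = x*z - y
so trace(a b^2 a b) = trace(b)*trace(a b a b) - trace(a b a)   [square of b] = y*z^2 - x*z - y
trace(b^-1 a b^2 a) = trace(a b^2 a)*trace(b) - trace(a b^2 a b)   [inverse elimination on b] = x*y^2*z - x^2*y - y^3 - y*z^2 + x*z + 3*y
trace(b^-1 a b^2 a^-1) = trace(b^-1 a b^2)*trace(a) - trace(b^-1 a b^2 a)   [inverse elimination on a] = -x*y^2*z + x^2*y + y^3 + y*z^2 - 3*y
trace(b^2 a^-1 b^-2 a) = trace(b^-1 a b^2 a^-1)*trace(b) - trace(b^-1 a b^2 a^-1 b)   [inverse elimination on b] = -x*y^3*z + x^2*y^2 + y^4 + y^2*z^2 - 4*y^2 + 2
trace(a^-1 b^2 a^-1 b^-2) = trace(b^2 a^-1 b^-2)*trace(a) - trace(b^2 a^-1 b^-2 a)   [inverse elimination on a] = x*y^3*z - x^2*y^2 - y^4 - y^2*z^2 + x^2 + 4*y^2 - 2
so trace(a^-1 b) = trace(b)*trace(a) - trace(b a)   [inverse elimination on a] = x*y - z
reduce: trace(b^-1 a^-1 b^2 a) = trace(b^2 a b^-1)*trace(a) - trace(b^2 a b^-1 a)   [inverse elimination on a] = -x*y^2*z + x^2*y + y^3 + y*z^2 - 3*y
so trace(a^-1 b^2 a^-1 b^-1) = trace(b^-1 a^-1 b^2)*trace(a) - trace(b^-1 a^-1 b^2 a)   [inverse elimination on a] = x*y^2*z - y^3 - y*z^2 - x*z + 3*y
trace(b^-2 a^-1 b^2 a^-1 b^-1) = trace(a^-1 b^2 a^-1 b^-2)*trace(b) - trace(a^-1 b^2 a^-1 b^-1)   [inverse elimination on b] = x*y^4*z - x^2*y^3 - y^5 - y^3*z^2 - x*y^2*z + x^2*y + 5*y^3 + y*z^2 + x*z - 5*y
reduce: trace(a^-1 b^2 a^-1 b^-4) = trace(b^-2 a^-1 b^2 a^-1 b^-1)*trace(b) - trace(b^-2 a^-1 b^2 a^-1)   [inverse elimination on b] = x*y^5*z - x^2*y^4 - y^6 - y^4*z^2 - 2*x*y^3*z + 2*x^2*y^2 + 6*y^4 + 2*y^2*z^2 + x*y*z - x^2 - 9*y^2 + 2

x*y^5*z - x^2*y^4 - y^6 - y^4*z^2 - 2*x*y^3*z + 2*x^2*y^2 + 6*y^4 + 2*y^2*z^2 + x*y*z - x^2 - 9*y^2 + 2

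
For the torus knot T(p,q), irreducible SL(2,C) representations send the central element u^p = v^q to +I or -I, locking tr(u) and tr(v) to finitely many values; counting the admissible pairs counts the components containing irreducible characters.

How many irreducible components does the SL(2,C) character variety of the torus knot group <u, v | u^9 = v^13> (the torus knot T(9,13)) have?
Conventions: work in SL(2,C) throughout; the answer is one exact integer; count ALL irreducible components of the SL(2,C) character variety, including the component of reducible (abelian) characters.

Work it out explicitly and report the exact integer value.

49

For T(9,13): irreducibility forces the central element u^9 = v^13 to one of +I, -I.
This locks tr(u) to 2*cos(pi*alpha/9), alpha in 1..8, and tr(v) to 2*cos(pi*beta/13), beta in 1..12, on each component of irreducible characters.
The two central values (-1)^alpha I and (-1)^beta I must be the same matrix, so alpha and beta share a parity.
Enumerate parity-matched pairs: 4*6 odd-odd plus 4*6 even-even gives 48.
That is 48 components of irreducible characters, and with the reducible (abelian) component the total is 49.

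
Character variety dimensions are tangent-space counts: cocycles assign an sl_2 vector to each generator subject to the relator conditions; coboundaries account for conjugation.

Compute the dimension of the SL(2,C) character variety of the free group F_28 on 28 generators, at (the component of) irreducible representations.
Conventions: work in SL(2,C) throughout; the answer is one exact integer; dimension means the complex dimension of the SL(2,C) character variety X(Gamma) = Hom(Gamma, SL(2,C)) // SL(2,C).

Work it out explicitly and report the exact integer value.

81

Here Gamma is free of rank 28 — no relator constrains a cocycle.
Z^1(Gamma, Ad rho) = (sl_2)^28: a cocycle is a free choice of one sl_2 vector per generator, so dim Z^1 = 3*28 = 84.
At an irreducible rho the centralizer of the image in sl_2 is 0, so the coboundary map sl_2 -> Z^1 is injective: dim B^1 = 3.
dim H^1 = 84 - 3 = 81, which is dim X.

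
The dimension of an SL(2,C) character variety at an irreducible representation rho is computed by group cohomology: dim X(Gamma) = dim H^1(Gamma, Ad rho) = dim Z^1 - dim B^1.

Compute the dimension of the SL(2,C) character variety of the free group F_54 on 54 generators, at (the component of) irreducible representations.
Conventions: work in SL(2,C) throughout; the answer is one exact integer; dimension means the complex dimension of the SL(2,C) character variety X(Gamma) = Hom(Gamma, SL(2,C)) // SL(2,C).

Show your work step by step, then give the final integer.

159

The free group F_54: 54 generators, no relators.
So Z^1 = (sl_2)^54 in full: dim Z^1 = 162.
dim B^1 = 3: the coboundary map is injective because an irreducible image has centralizer 0 in sl_2.
dim H^1 = 162 - 3 = 159, which is dim X.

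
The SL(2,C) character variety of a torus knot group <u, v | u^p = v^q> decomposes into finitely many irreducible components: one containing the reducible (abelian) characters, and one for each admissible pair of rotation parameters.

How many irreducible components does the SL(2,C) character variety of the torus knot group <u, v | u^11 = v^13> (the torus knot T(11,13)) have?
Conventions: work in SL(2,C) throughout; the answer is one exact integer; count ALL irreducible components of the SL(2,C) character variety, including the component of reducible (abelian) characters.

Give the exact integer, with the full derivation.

61

For T(11,13): irreducibility forces the central element u^11 = v^13 to one of +I, -I.
This locks tr(u) to 2*cos(pi*alpha/11), alpha in 1..10, and tr(v) to 2*cos(pi*beta/13), beta in 1..12, on each component of irreducible characters.
The two central values (-1)^alpha I and (-1)^beta I must be the same matrix, so alpha and beta share a parity.
Enumerate parity-matched pairs: 5*6 odd-odd plus 5*6 even-even gives 60.
components with irreducible characters: 60; plus the single component of reducible (abelian) characters: total 61.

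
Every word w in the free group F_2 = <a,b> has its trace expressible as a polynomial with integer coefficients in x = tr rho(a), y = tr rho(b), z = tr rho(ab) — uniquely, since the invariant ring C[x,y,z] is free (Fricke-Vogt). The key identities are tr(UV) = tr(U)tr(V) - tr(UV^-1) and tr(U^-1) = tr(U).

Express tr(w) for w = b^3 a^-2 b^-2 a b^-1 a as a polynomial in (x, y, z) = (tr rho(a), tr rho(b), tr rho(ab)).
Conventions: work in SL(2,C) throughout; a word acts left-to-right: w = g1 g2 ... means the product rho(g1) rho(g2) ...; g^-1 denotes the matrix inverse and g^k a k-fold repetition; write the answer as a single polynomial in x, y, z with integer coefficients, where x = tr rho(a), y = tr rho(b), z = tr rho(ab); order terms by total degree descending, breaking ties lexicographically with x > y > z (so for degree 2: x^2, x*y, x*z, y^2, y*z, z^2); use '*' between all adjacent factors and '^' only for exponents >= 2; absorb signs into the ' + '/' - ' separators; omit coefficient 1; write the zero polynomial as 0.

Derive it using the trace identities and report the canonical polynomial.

tr(a b^2) = tr(b)*tr(a b) - tr(a) = y*z - x
tr(a b^3) = tr(b)*tr(a b^2) - tr(a b) = y^2*z - x*y - z
tr(b^4 a) = tr(b)*tr(a b^3) - tr(a b^2) = y^3*z - x*y^2 - 2*y*z + x
tr(b^2) = tr(b)*tr(b) - tr(1) = y^2 - 2
tr(b^3) = tr(b)*tr(b^2) - tr(b) = y^3 - 3*y
tr(b^4) = tr(b)*tr(b^3) - tr(b^2) = y^4 - 4*y^2 + 2
tr(b a^2 b^3) = tr(a)*tr(b^4 a) - tr(b^4) = x*y^3*z - x^2*y^2 - y^4 - 2*x*y*z + x^2 + 4*y^2 - 2
tr(b a b a) = tr(b a)*tr(b a) - tr(1)   [split at repeated b] = z^2 - 2
tr(a b a^2 b) = tr(a)*tr(b a b a) - tr(b a b) = x*z^2 - y*z - x
tr(a b a) = tr(a)*tr(b a) - tr(b) = x*z - y
tr(a b a^2) = tr(a)*tr(a b a) - tr(a b) = x^2*z - x*y - z
tr(a b a^2 b^2) = tr(b)*tr(a b a^2 b) - tr(a b a^2) = x*y*z^2 - x^2*z - y^2*z + z
tr(b a^2 b^3 a) = tr(b)*tr(a b a^2 b^2) - tr(a b a^2 b) = x*y^2*z^2 - x^2*y*z - y^3*z - x*z^2 + 2*y*z + x
tr(a b^3 a^-1 b a) = tr(b a^2 b^3)*tr(a) - tr(b a^2 b^3 a) = x^2*y^3*z - x^3*y^2 - x*y^4 - x*y^2*z^2 - x^2*y*z + y^3*z + x^3 + 4*x*y^2 + x*z^2 - 2*y*z - 3*x
tr(b a b a b) = tr(b)*tr(a b a b) - tr(a b a) = y*z^2 - x*z - y
tr(a b a b^3) = tr(b)*tr(b a b a b) - tr(b a b a) = y^2*z^2 - x*y*z - y^2 - z^2 + 2
tr(b a b a b^3) = tr(b)*tr(a b a b^3) - tr(a b a b^2) = y^3*z^2 - x*y^2*z - y^3 - 2*y*z^2 + x*z + 3*y
tr(a b a b a b) = tr(a b)*tr(a b a b) - tr(a^-1 b^-1)   [split at repeated a] = z^3 - 3*z
tr(b a b a b a b) = tr(b)*tr(a b a b a b) - tr(a b a b a) = y*z^3 - x*z^2 - 2*y*z + x
tr(b a b a b^3 a) = tr(b)*tr(b a b a b a b) - tr(b a b a b a) = y^2*z^3 - x*y*z^2 - 2*y^2*z - z^3 + x*y + 3*z
tr(a b^3 a^-1 b a b) = tr(b a b a b^3)*tr(a) - tr(b a b a b^3 a) = x*y^3*z^2 - x^2*y^2*z - y^2*z^3 - x*y^3 - x*y*z^2 + x^2*z + 2*y^2*z + z^3 + 2*x*y - 3*z
tr(a b^-1 a b^3 a^-1 b) = tr(a b^3 a^-1 b a)*tr(b) - tr(a b^3 a^-1 b a b) = x^2*y^4*z - x^3*y^3 - x*y^5 - 2*x*y^3*z^2 + y^4*z + y^2*z^3 + x^3*y + 5*x*y^3 + 2*x*y*z^2 - x^2*z - 4*y^2*z - z^3 - 5*x*y + 3*z
tr(b^-1 a b^-1 a b^3 a^-1) = tr(a b^-1 a b^3 a^-1)*tr(b) - tr(a b^-1 a b^3 a^-1 b) = -x^2*y^4*z + x^3*y^3 + x*y^5 + 2*x*y^3*z^2 - y^4*z - y^2*z^3 - x^3*y - 5*x*y^3 - 2*x*y*z^2 + x^2*z + 5*y^2*z + z^3 + 4*x*y - 3*z
tr(a^2) = tr(a)*tr(a) - tr(1) = x^2 - 2
tr(a b^2 a) = tr(b)*tr(a^2 b) - tr(a^2) = x*y*z - x^2 - y^2 + 2
tr(a b^-1 a b^2) = tr(a b^2 a)*tr(b) - tr(a b^2 a b) = x*y^2*z - x^2*y - y^3 - y*z^2 + x*z + 3*y
tr(a b^-1 a b^3 a^-2 b^-1) = tr(b^-1 a b^-1 a b^3 a^-1)*tr(a) - tr(b^-1 a b^-1 a b^3) = -x^3*y^4*z + x^4*y^3 + x^2*y^5 + 2*x^2*y^3*z^2 - x*y^4*z - x*y^2*z^3 - x^4*y - 5*x^2*y^3 - 2*x^2*y*z^2 + x^3*z + 4*x*y^2*z + x*z^3 + 5*x^2*y + y^3 + y*z^2 - 4*x*z - 3*y
tr(a b^3 a^-1 b) = tr(b a b^3)*tr(a) - tr(b a b^3 a) = x*y^3*z - x^2*y^2 - y^2*z^2 - x*y*z + x^2 + y^2 + z^2 - 2
tr(b^-1 a b^3 a^-1) = tr(a b^3 a^-1)*tr(b) - tr(a b^3 a^-1 b) = -x*y^3*z + x^2*y^2 + y^4 + y^2*z^2 + x*y*z - x^2 - 4*y^2 - z^2 + 2
tr(b^3 a^-2 b^-2 a b^-1 a) = tr(a b^-1 a b^3 a^-2 b^-1)*tr(b) - tr(a b^-1 a b^3 a^-2) = -x^3*y^5*z + x^4*y^4 + x^2*y^6 + 2*x^2*y^4*z^2 - x*y^5*z - x*y^3*z^3 - x^4*y^2 - 5*x^2*y^4 - 2*x^2*y^2*z^2 + x^3*y*z + 5*x*y^3*z + x*y*z^3 + 4*x^2*y^2 - 5*x*y*z + x^2 + y^2 + z^2 - 2

-x^3*y^5*z + x^4*y^4 + x^2*y^6 + 2*x^2*y^4*z^2 - x*y^5*z - x*y^3*z^3 - x^4*y^2 - 5*x^2*y^4 - 2*x^2*y^2*z^2 + x^3*y*z + 5*x*y^3*z + x*y*z^3 + 4*x^2*y^2 - 5*x*y*z + x^2 + y^2 + z^2 - 2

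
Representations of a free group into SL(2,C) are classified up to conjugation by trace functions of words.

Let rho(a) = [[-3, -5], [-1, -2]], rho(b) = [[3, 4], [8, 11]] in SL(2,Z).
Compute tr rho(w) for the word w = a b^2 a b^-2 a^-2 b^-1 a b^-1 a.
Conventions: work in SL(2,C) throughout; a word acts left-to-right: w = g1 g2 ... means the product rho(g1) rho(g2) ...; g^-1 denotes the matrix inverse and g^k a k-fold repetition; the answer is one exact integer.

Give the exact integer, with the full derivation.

1042307191

rho(a) = [[-3, -5], [-1, -2]]
... * rho(b) = [[3, 4], [8, 11]]  ->  [[-49, -67], [-19, -26]]
... * rho(b) = [[3, 4], [8, 11]]  ->  [[-683, -933], [-265, -362]]
... * rho(a) = [[-3, -5], [-1, -2]]  ->  [[2982, 5281], [1157, 2049]]
... * rho(b^-1) = [[11, -4], [-8, 3]]  ->  [[-9446, 3915], [-3665, 1519]]
... * rho(b^-1) = [[11, -4], [-8, 3]]  ->  [[-135226, 49529], [-52467, 19217]]
... * rho(a^-1) = [[-2, 5], [1, -3]]  ->  [[319981, -824717], [124151, -319986]]
... * rho(a^-1) = [[-2, 5], [1, -3]]  ->  [[-1464679, 4074056], [-568288, 1580713]]
... * rho(b^-1) = [[11, -4], [-8, 3]]  ->  [[-48703917, 18080884], [-18896872, 7015291]]
... * rho(a) = [[-3, -5], [-1, -2]]  ->  [[128030867, 207357817], [49675325, 80453778]]
... * rho(b^-1) = [[11, -4], [-8, 3]]  ->  [[-250522999, 109949983], [-97201649, 42660034]]
... * rho(a) = [[-3, -5], [-1, -2]]  ->  [[641619014, 1032715029], [248944913, 400688177]]
tr = 641619014 + 400688177 = 1042307191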